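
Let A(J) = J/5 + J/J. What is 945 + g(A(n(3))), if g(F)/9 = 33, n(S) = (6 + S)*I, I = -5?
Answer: 1242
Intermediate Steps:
n(S) = -30 - 5*S (n(S) = (6 + S)*(-5) = -30 - 5*S)
A(J) = 1 + J/5 (A(J) = J*(⅕) + 1 = J/5 + 1 = 1 + J/5)
g(F) = 297 (g(F) = 9*33 = 297)
945 + g(A(n(3))) = 945 + 297 = 1242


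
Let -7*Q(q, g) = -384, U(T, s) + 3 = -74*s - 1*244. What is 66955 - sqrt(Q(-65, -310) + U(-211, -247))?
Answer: 66955 - sqrt(886207)/7 ≈ 66821.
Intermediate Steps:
U(T, s) = -247 - 74*s (U(T, s) = -3 + (-74*s - 1*244) = -3 + (-74*s - 244) = -3 + (-244 - 74*s) = -247 - 74*s)
Q(q, g) = 384/7 (Q(q, g) = -1/7*(-384) = 384/7)
66955 - sqrt(Q(-65, -310) + U(-211, -247)) = 66955 - sqrt(384/7 + (-247 - 74*(-247))) = 66955 - sqrt(384/7 + (-247 + 18278)) = 66955 - sqrt(384/7 + 18031) = 66955 - sqrt(126601/7) = 66955 - sqrt(886207)/7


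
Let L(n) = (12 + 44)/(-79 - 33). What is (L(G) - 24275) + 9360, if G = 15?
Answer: -29831/2 ≈ -14916.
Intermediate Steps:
L(n) = -1/2 (L(n) = 56/(-112) = 56*(-1/112) = -1/2)
(L(G) - 24275) + 9360 = (-1/2 - 24275) + 9360 = -48551/2 + 9360 = -29831/2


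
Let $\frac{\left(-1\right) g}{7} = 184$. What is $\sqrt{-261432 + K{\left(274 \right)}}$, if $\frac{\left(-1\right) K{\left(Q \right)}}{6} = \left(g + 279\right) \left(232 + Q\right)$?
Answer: $2 \sqrt{700473} \approx 1673.9$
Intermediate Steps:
$g = -1288$ ($g = \left(-7\right) 184 = -1288$)
$K{\left(Q \right)} = 1404528 + 6054 Q$ ($K{\left(Q \right)} = - 6 \left(-1288 + 279\right) \left(232 + Q\right) = - 6 \left(- 1009 \left(232 + Q\right)\right) = - 6 \left(-234088 - 1009 Q\right) = 1404528 + 6054 Q$)
$\sqrt{-261432 + K{\left(274 \right)}} = \sqrt{-261432 + \left(1404528 + 6054 \cdot 274\right)} = \sqrt{-261432 + \left(1404528 + 1658796\right)} = \sqrt{-261432 + 3063324} = \sqrt{2801892} = 2 \sqrt{700473}$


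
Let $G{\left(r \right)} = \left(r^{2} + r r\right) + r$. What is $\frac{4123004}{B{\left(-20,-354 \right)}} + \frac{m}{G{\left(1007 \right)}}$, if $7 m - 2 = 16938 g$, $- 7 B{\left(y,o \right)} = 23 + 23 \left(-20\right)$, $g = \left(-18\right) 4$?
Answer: $\frac{21575466347538}{326685905} \approx 66044.0$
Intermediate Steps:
$g = -72$
$G{\left(r \right)} = r + 2 r^{2}$ ($G{\left(r \right)} = \left(r^{2} + r^{2}\right) + r = 2 r^{2} + r = r + 2 r^{2}$)
$B{\left(y,o \right)} = \frac{437}{7}$ ($B{\left(y,o \right)} = - \frac{23 + 23 \left(-20\right)}{7} = - \frac{23 - 460}{7} = \left(- \frac{1}{7}\right) \left(-437\right) = \frac{437}{7}$)
$m = - \frac{1219534}{7}$ ($m = \frac{2}{7} + \frac{16938 \left(-72\right)}{7} = \frac{2}{7} + \frac{1}{7} \left(-1219536\right) = \frac{2}{7} - \frac{1219536}{7} = - \frac{1219534}{7} \approx -1.7422 \cdot 10^{5}$)
$\frac{4123004}{B{\left(-20,-354 \right)}} + \frac{m}{G{\left(1007 \right)}} = \frac{4123004}{\frac{437}{7}} - \frac{1219534}{7 \cdot 1007 \left(1 + 2 \cdot 1007\right)} = 4123004 \cdot \frac{7}{437} - \frac{1219534}{7 \cdot 1007 \left(1 + 2014\right)} = \frac{28861028}{437} - \frac{1219534}{7 \cdot 1007 \cdot 2015} = \frac{28861028}{437} - \frac{1219534}{7 \cdot 2029105} = \frac{28861028}{437} - \frac{64186}{747565} = \frac{21575466347538}{326685905}$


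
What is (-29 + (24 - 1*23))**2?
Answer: 784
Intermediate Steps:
(-29 + (24 - 1*23))**2 = (-29 + (24 - 23))**2 = (-29 + 1)**2 = (-28)**2 = 784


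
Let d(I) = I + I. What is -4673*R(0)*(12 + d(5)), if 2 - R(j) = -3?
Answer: -514030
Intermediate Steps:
R(j) = 5 (R(j) = 2 - 1*(-3) = 2 + 3 = 5)
d(I) = 2*I
-4673*R(0)*(12 + d(5)) = -23365*(12 + 2*5) = -23365*(12 + 10) = -23365*22 = -4673*110 = -514030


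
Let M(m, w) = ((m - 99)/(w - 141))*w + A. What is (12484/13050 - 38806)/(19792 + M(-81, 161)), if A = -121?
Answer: -126601454/59449275 ≈ -2.1296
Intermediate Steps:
M(m, w) = -121 + w*(-99 + m)/(-141 + w) (M(m, w) = ((m - 99)/(w - 141))*w - 121 = ((-99 + m)/(-141 + w))*w - 121 = w*(-99 + m)/(-141 + w) - 121 = -121 + w*(-99 + m)/(-141 + w))
(12484/13050 - 38806)/(19792 + M(-81, 161)) = (12484/13050 - 38806)/(19792 + (17061 - 220*161 - 81*161)/(-141 + 161)) = (12484*(1/13050) - 38806)/(19792 + (17061 - 35420 - 13041)/20) = (6242/6525 - 38806)/(19792 + (1/20)*(-31400)) = -253202908/(6525*(19792 - 1570)) = -253202908/6525/18222 = -253202908/6525*1/18222 = -126601454/59449275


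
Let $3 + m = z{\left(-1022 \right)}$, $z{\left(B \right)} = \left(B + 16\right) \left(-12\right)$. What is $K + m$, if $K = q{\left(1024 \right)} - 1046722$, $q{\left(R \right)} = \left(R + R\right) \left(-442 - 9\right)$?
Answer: $-1958301$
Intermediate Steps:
$z{\left(B \right)} = -192 - 12 B$ ($z{\left(B \right)} = \left(16 + B\right) \left(-12\right) = -192 - 12 B$)
$q{\left(R \right)} = - 902 R$ ($q{\left(R \right)} = 2 R \left(-451\right) = - 902 R$)
$m = 12069$ ($m = -3 - -12072 = -3 + \left(-192 + 12264\right) = -3 + 12072 = 12069$)
$K = -1970370$ ($K = \left(-902\right) 1024 - 1046722 = -923648 - 1046722 = -1970370$)
$K + m = -1970370 + 12069 = -1958301$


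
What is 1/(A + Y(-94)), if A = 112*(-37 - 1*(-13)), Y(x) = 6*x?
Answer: -1/3252 ≈ -0.00030750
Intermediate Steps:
A = -2688 (A = 112*(-37 + 13) = 112*(-24) = -2688)
1/(A + Y(-94)) = 1/(-2688 + 6*(-94)) = 1/(-2688 - 564) = 1/(-3252) = -1/3252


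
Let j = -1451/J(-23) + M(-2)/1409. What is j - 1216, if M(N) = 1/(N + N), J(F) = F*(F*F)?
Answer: -83376860123/68573212 ≈ -1215.9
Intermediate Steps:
J(F) = F³ (J(F) = F*F² = F³)
M(N) = 1/(2*N)
j = 8165669/68573212 (j = -1451/((-23)³) + ((½)/(-2))/1409 = -1451/(-12167) + ((½)*(-½))*(1/1409) = -1451*(-1/12167) - ¼*1/1409 = 1451/12167 - 1/5636 = 8165669/68573212 ≈ 0.11908)
j - 1216 = 8165669/68573212 - 1216 = -83376860123/68573212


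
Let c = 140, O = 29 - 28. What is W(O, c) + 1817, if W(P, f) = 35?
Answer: 1852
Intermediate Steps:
O = 1
W(O, c) + 1817 = 35 + 1817 = 1852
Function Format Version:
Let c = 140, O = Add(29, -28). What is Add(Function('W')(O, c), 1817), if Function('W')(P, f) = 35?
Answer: 1852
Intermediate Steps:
O = 1
Add(Function('W')(O, c), 1817) = Add(35, 1817) = 1852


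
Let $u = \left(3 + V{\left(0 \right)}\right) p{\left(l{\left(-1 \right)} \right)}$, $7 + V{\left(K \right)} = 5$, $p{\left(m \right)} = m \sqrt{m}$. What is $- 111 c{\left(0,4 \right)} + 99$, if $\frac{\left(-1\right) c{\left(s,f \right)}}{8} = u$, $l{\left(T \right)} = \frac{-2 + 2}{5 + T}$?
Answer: $99$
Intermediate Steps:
$l{\left(T \right)} = 0$ ($l{\left(T \right)} = \frac{0}{5 + T} = 0$)
$p{\left(m \right)} = m^{\frac{3}{2}}$
$V{\left(K \right)} = -2$ ($V{\left(K \right)} = -7 + 5 = -2$)
$u = 0$ ($u = \left(3 - 2\right) 0^{\frac{3}{2}} = 1 \cdot 0 = 0$)
$c{\left(s,f \right)} = 0$ ($c{\left(s,f \right)} = \left(-8\right) 0 = 0$)
$- 111 c{\left(0,4 \right)} + 99 = \left(-111\right) 0 + 99 = 0 + 99 = 99$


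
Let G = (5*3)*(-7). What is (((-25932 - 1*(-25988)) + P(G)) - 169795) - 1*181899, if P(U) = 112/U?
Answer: -5274586/15 ≈ -3.5164e+5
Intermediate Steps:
G = -105 (G = 15*(-7) = -105)
(((-25932 - 1*(-25988)) + P(G)) - 169795) - 1*181899 = (((-25932 - 1*(-25988)) + 112/(-105)) - 169795) - 1*181899 = (((-25932 + 25988) + 112*(-1/105)) - 169795) - 181899 = ((56 - 16/15) - 169795) - 181899 = (824/15 - 169795) - 181899 = -2546101/15 - 181899 = -5274586/15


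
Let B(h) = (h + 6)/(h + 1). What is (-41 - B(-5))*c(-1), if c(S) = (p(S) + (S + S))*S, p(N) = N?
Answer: -489/4 ≈ -122.25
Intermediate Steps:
c(S) = 3*S² (c(S) = (S + (S + S))*S = (S + 2*S)*S = (3*S)*S = 3*S²)
B(h) = (6 + h)/(1 + h)
(-41 - B(-5))*c(-1) = (-41 - (6 - 5)/(1 - 5))*(3*(-1)²) = (-41 - 1/(-4))*(3*1) = (-41 - (-1)/4)*3 = (-41 - 1*(-¼))*3 = (-41 + ¼)*3 = -163/4*3 = -489/4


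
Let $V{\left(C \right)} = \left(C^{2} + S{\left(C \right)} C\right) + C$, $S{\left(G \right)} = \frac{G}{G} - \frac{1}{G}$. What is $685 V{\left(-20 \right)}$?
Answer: $245915$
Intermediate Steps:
$S{\left(G \right)} = 1 - \frac{1}{G}$
$V{\left(C \right)} = -1 + C^{2} + 2 C$ ($V{\left(C \right)} = \left(C^{2} + \frac{-1 + C}{C} C\right) + C = \left(C^{2} + \left(-1 + C\right)\right) + C = \left(-1 + C + C^{2}\right) + C = -1 + C^{2} + 2 C$)
$685 V{\left(-20 \right)} = 685 \left(-1 - 20 - 20 \left(1 - 20\right)\right) = 685 \left(-1 - 20 - -380\right) = 685 \left(-1 - 20 + 380\right) = 685 \cdot 359 = 245915$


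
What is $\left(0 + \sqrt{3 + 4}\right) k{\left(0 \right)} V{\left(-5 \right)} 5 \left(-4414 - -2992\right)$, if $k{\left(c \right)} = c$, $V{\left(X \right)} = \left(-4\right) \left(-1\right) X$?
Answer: $0$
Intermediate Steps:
$V{\left(X \right)} = 4 X$
$\left(0 + \sqrt{3 + 4}\right) k{\left(0 \right)} V{\left(-5 \right)} 5 \left(-4414 - -2992\right) = \left(0 + \sqrt{3 + 4}\right) 0 \cdot 4 \left(-5\right) 5 \left(-4414 - -2992\right) = \left(0 + \sqrt{7}\right) 0 \left(-20\right) 5 \left(-4414 + 2992\right) = \sqrt{7} \cdot 0 \left(-20\right) 5 \left(-1422\right) = 0 \left(-20\right) 5 \left(-1422\right) = 0 \cdot 5 \left(-1422\right) = 0 \left(-1422\right) = 0$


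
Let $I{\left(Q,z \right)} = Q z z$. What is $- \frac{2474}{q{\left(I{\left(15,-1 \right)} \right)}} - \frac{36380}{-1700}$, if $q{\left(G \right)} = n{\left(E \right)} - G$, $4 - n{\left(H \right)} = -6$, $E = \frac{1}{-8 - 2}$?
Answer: $\frac{2581}{5} \approx 516.2$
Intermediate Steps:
$E = - \frac{1}{10}$ ($E = \frac{1}{-10} = - \frac{1}{10} \approx -0.1$)
$I{\left(Q,z \right)} = Q z^{2}$
$n{\left(H \right)} = 10$ ($n{\left(H \right)} = 4 - -6 = 4 + 6 = 10$)
$q{\left(G \right)} = 10 - G$
$- \frac{2474}{q{\left(I{\left(15,-1 \right)} \right)}} - \frac{36380}{-1700} = - \frac{2474}{10 - 15 \left(-1\right)^{2}} - \frac{36380}{-1700} = - \frac{2474}{10 - 15 \cdot 1} - - \frac{107}{5} = - \frac{2474}{10 - 15} + \frac{107}{5} = - \frac{2474}{-5} + \frac{107}{5} = \left(-2474\right) \left(- \frac{1}{5}\right) + \frac{107}{5} = \frac{2474}{5} + \frac{107}{5} = \frac{2581}{5}$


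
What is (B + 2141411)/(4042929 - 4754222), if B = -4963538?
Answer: 256557/64663 ≈ 3.9676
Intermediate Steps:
(B + 2141411)/(4042929 - 4754222) = (-4963538 + 2141411)/(4042929 - 4754222) = -2822127/(-711293) = -2822127*(-1/711293) = 256557/64663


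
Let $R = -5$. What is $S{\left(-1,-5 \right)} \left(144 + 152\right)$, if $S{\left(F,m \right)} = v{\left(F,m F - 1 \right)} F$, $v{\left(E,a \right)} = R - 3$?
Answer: $2368$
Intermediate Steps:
$v{\left(E,a \right)} = -8$ ($v{\left(E,a \right)} = -5 - 3 = -8$)
$S{\left(F,m \right)} = - 8 F$
$S{\left(-1,-5 \right)} \left(144 + 152\right) = \left(-8\right) \left(-1\right) \left(144 + 152\right) = 8 \cdot 296 = 2368$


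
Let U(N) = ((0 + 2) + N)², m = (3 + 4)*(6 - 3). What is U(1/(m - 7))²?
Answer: 707281/38416 ≈ 18.411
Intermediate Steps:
m = 21 (m = 7*3 = 21)
U(N) = (2 + N)²
U(1/(m - 7))² = ((2 + 1/(21 - 7))²)² = ((2 + 1/14)²)² = ((29/14)²)² = (841/196)² = 707281/38416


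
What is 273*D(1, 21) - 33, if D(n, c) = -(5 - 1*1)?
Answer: -1125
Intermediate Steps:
D(n, c) = -4 (D(n, c) = -(5 - 1) = -1*4 = -4)
273*D(1, 21) - 33 = 273*(-4) - 33 = -1092 - 33 = -1125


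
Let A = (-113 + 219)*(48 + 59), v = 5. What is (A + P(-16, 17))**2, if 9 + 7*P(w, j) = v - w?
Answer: 6305312836/49 ≈ 1.2868e+8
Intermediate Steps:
A = 11342 (A = 106*107 = 11342)
P(w, j) = -4/7 - w/7 (P(w, j) = -9/7 + (5 - w)/7 = -9/7 + (5/7 - w/7) = -4/7 - w/7)
(A + P(-16, 17))**2 = (11342 + (-4/7 - 1/7*(-16)))**2 = (11342 + (-4/7 + 16/7))**2 = (11342 + 12/7)**2 = (79406/7)**2 = 6305312836/49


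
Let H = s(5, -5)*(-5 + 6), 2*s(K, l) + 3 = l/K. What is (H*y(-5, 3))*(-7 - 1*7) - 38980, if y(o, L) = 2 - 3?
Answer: -39008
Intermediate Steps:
s(K, l) = -3/2 + l/(2*K) (s(K, l) = -3/2 + (l/K)/2 = -3/2 + l/(2*K))
y(o, L) = -1
H = -2 (H = ((1/2)*(-5 - 3*5)/5)*(-5 + 6) = ((1/2)*(1/5)*(-5 - 15))*1 = ((1/2)*(1/5)*(-20))*1 = -2*1 = -2)
(H*y(-5, 3))*(-7 - 1*7) - 38980 = (-2*(-1))*(-7 - 1*7) - 38980 = 2*(-7 - 7) - 38980 = 2*(-14) - 38980 = -28 - 38980 = -39008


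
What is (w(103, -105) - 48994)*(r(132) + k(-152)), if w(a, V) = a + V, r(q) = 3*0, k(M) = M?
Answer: 7447392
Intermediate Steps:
r(q) = 0
w(a, V) = V + a
(w(103, -105) - 48994)*(r(132) + k(-152)) = ((-105 + 103) - 48994)*(0 - 152) = (-2 - 48994)*(-152) = -48996*(-152) = 7447392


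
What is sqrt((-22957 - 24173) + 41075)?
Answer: I*sqrt(6055) ≈ 77.814*I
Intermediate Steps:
sqrt((-22957 - 24173) + 41075) = sqrt(-47130 + 41075) = sqrt(-6055) = I*sqrt(6055)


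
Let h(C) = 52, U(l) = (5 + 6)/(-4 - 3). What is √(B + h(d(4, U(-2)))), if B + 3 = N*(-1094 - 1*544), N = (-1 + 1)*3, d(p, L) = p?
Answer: 7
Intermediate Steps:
U(l) = -11/7 (U(l) = 11/(-7) = 11*(-⅐) = -11/7)
N = 0 (N = 0*3 = 0)
B = -3 (B = -3 + 0*(-1094 - 1*544) = -3 + 0*(-1094 - 544) = -3 + 0*(-1638) = -3 + 0 = -3)
√(B + h(d(4, U(-2)))) = √(-3 + 52) = √49 = 7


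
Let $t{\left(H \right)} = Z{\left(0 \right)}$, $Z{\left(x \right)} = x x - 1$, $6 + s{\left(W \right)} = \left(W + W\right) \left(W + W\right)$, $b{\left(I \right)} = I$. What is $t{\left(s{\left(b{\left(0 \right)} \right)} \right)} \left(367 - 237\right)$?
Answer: $-130$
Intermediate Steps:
$s{\left(W \right)} = -6 + 4 W^{2}$ ($s{\left(W \right)} = -6 + \left(W + W\right) \left(W + W\right) = -6 + 2 W 2 W = -6 + 4 W^{2}$)
$Z{\left(x \right)} = -1 + x^{2}$ ($Z{\left(x \right)} = x^{2} - 1 = -1 + x^{2}$)
$t{\left(H \right)} = -1$ ($t{\left(H \right)} = -1 + 0^{2} = -1 + 0 = -1$)
$t{\left(s{\left(b{\left(0 \right)} \right)} \right)} \left(367 - 237\right) = - (367 - 237) = \left(-1\right) 130 = -130$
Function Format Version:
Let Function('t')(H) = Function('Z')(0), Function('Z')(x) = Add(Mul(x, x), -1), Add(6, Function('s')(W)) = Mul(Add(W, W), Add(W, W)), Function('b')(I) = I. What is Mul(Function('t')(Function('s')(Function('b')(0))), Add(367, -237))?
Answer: -130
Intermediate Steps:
Function('s')(W) = Add(-6, Mul(4, Pow(W, 2))) (Function('s')(W) = Add(-6, Mul(Add(W, W), Add(W, W))) = Add(-6, Mul(Mul(2, W), Mul(2, W))) = Add(-6, Mul(4, Pow(W, 2))))
Function('Z')(x) = Add(-1, Pow(x, 2)) (Function('Z')(x) = Add(Pow(x, 2), -1) = Add(-1, Pow(x, 2)))
Function('t')(H) = -1 (Function('t')(H) = Add(-1, Pow(0, 2)) = Add(-1, 0) = -1)
Mul(Function('t')(Function('s')(Function('b')(0))), Add(367, -237)) = Mul(-1, Add(367, -237)) = Mul(-1, 130) = -130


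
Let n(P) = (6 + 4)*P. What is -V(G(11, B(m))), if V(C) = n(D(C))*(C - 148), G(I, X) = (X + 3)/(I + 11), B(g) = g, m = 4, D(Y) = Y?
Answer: 113715/242 ≈ 469.90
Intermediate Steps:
n(P) = 10*P
G(I, X) = (3 + X)/(11 + I)
V(C) = 10*C*(-148 + C) (V(C) = (10*C)*(C - 148) = (10*C)*(-148 + C) = 10*C*(-148 + C))
-V(G(11, B(m))) = -10*(3 + 4)/(11 + 11)*(-148 + (3 + 4)/(11 + 11)) = -10*7/22*(-148 + 7/22) = -10*(1/22)*7*(-148 + (1/22)*7) = -10*7*(-148 + 7/22)/22 = -10*7*(-3249)/(22*22) = -1*(-113715/242) = 113715/242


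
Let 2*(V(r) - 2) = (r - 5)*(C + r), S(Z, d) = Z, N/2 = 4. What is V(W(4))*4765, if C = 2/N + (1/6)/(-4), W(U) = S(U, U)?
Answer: -23825/48 ≈ -496.35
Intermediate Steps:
N = 8 (N = 2*4 = 8)
W(U) = U
C = 5/24 (C = 2/8 + (1/6)/(-4) = 2*(⅛) + (1*(⅙))*(-¼) = ¼ + (⅙)*(-¼) = ¼ - 1/24 = 5/24 ≈ 0.20833)
V(r) = 2 + (-5 + r)*(5/24 + r)/2 (V(r) = 2 + ((r - 5)*(5/24 + r))/2 = 2 + ((-5 + r)*(5/24 + r))/2 = 2 + (-5 + r)*(5/24 + r)/2)
V(W(4))*4765 = (71/48 + (½)*4² - 115/48*4)*4765 = (71/48 + (½)*16 - 115/12)*4765 = (71/48 + 8 - 115/12)*4765 = -5/48*4765 = -23825/48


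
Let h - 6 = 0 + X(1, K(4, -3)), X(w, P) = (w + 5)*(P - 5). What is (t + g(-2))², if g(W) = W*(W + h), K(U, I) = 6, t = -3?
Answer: 529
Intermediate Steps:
X(w, P) = (-5 + P)*(5 + w) (X(w, P) = (5 + w)*(-5 + P) = (-5 + P)*(5 + w))
h = 12 (h = 6 + (0 + (-25 - 5*1 + 5*6 + 6*1)) = 6 + (0 + (-25 - 5 + 30 + 6)) = 6 + (0 + 6) = 6 + 6 = 12)
g(W) = W*(12 + W) (g(W) = W*(W + 12) = W*(12 + W))
(t + g(-2))² = (-3 - 2*(12 - 2))² = (-3 - 2*10)² = (-3 - 20)² = (-23)² = 529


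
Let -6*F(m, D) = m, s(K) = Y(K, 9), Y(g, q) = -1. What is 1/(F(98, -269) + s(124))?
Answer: -3/52 ≈ -0.057692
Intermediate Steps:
s(K) = -1
F(m, D) = -m/6
1/(F(98, -269) + s(124)) = 1/(-1/6*98 - 1) = 1/(-49/3 - 1) = 1/(-52/3) = -3/52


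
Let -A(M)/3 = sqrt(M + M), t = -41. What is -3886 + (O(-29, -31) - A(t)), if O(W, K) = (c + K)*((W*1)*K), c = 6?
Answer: -26361 + 3*I*sqrt(82) ≈ -26361.0 + 27.166*I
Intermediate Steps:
A(M) = -3*sqrt(2)*sqrt(M) (A(M) = -3*sqrt(M + M) = -3*sqrt(2)*sqrt(M))
O(W, K) = K*W*(6 + K) (O(W, K) = (6 + K)*((W*1)*K) = (6 + K)*(W*K) = (6 + K)*(K*W) = K*W*(6 + K))
-3886 + (O(-29, -31) - A(t)) = -3886 + (-31*(-29)*(6 - 31) - (-3)*sqrt(2)*sqrt(-41)) = -3886 + (-31*(-29)*(-25) - (-3)*sqrt(2)*I*sqrt(41)) = -3886 + (-22475 - (-3)*I*sqrt(82)) = -3886 + (-22475 + 3*I*sqrt(82)) = -26361 + 3*I*sqrt(82)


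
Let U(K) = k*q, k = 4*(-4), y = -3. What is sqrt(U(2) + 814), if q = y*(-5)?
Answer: sqrt(574) ≈ 23.958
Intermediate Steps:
k = -16
q = 15 (q = -3*(-5) = 15)
U(K) = -240 (U(K) = -16*15 = -240)
sqrt(U(2) + 814) = sqrt(-240 + 814) = sqrt(574)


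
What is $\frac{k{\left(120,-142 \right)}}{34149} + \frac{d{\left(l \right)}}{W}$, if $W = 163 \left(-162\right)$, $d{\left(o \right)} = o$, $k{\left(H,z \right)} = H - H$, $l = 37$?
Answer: $- \frac{37}{26406} \approx -0.0014012$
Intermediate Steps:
$k{\left(H,z \right)} = 0$
$W = -26406$
$\frac{k{\left(120,-142 \right)}}{34149} + \frac{d{\left(l \right)}}{W} = \frac{0}{34149} + \frac{37}{-26406} = 0 \cdot \frac{1}{34149} + 37 \left(- \frac{1}{26406}\right) = 0 - \frac{37}{26406} = - \frac{37}{26406}$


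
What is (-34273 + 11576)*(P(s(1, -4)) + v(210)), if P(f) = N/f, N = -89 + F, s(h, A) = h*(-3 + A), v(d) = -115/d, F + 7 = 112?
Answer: 385849/6 ≈ 64308.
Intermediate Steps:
F = 105 (F = -7 + 112 = 105)
N = 16 (N = -89 + 105 = 16)
P(f) = 16/f
(-34273 + 11576)*(P(s(1, -4)) + v(210)) = (-34273 + 11576)*(16/((1*(-3 - 4))) - 115/210) = -22697*(16/((1*(-7))) - 115*1/210) = -22697*(16/(-7) - 23/42) = -22697*(16*(-⅐) - 23/42) = -22697*(-16/7 - 23/42) = -22697*(-17/6) = 385849/6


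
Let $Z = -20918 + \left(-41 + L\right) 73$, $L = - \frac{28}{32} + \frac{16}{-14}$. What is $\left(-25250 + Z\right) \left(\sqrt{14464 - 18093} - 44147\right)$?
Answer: $\frac{121901565955}{56} - \frac{2761265 i \sqrt{3629}}{56} \approx 2.1768 \cdot 10^{9} - 2.9704 \cdot 10^{6} i$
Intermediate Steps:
$L = - \frac{113}{56}$ ($L = \left(-28\right) \frac{1}{32} + 16 \left(- \frac{1}{14}\right) = - \frac{7}{8} - \frac{8}{7} = - \frac{113}{56} \approx -2.0179$)
$Z = - \frac{1347265}{56}$ ($Z = -20918 + \left(-41 - \frac{113}{56}\right) 73 = -20918 - \frac{175857}{56} = - \frac{1347265}{56} \approx -24058.0$)
$\left(-25250 + Z\right) \left(\sqrt{14464 - 18093} - 44147\right) = \left(-25250 - \frac{1347265}{56}\right) \left(\sqrt{14464 - 18093} - 44147\right) = - \frac{2761265 \left(\sqrt{-3629} - 44147\right)}{56} = - \frac{2761265 \left(i \sqrt{3629} - 44147\right)}{56} = - \frac{2761265 \left(-44147 + i \sqrt{3629}\right)}{56} = \frac{121901565955}{56} - \frac{2761265 i \sqrt{3629}}{56}$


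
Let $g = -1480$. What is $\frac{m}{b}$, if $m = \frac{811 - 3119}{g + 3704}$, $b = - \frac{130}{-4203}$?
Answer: $- \frac{2425131}{72280} \approx -33.552$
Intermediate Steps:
$b = \frac{130}{4203}$ ($b = \left(-130\right) \left(- \frac{1}{4203}\right) = \frac{130}{4203} \approx 0.03093$)
$m = - \frac{577}{556}$ ($m = \frac{811 - 3119}{-1480 + 3704} = - \frac{2308}{2224} = \left(-2308\right) \frac{1}{2224} = - \frac{577}{556} \approx -1.0378$)
$\frac{m}{b} = - \frac{577}{556 \cdot \frac{130}{4203}} = \left(- \frac{577}{556}\right) \frac{4203}{130} = - \frac{2425131}{72280}$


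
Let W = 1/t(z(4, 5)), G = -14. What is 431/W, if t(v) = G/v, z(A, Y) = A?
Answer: -3017/2 ≈ -1508.5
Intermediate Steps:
t(v) = -14/v
W = -2/7 (W = 1/(-14/4) = 1/(-14*¼) = 1/(-7/2) = -2/7 ≈ -0.28571)
431/W = 431/(-2/7) = 431*(-7/2) = -3017/2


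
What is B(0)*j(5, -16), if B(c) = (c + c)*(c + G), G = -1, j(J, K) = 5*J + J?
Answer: 0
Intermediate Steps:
j(J, K) = 6*J
B(c) = 2*c*(-1 + c) (B(c) = (c + c)*(c - 1) = (2*c)*(-1 + c) = 2*c*(-1 + c))
B(0)*j(5, -16) = (2*0*(-1 + 0))*(6*5) = (2*0*(-1))*30 = 0*30 = 0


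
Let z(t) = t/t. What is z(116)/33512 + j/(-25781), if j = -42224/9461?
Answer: 8172043/40266243064 ≈ 0.00020295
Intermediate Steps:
z(t) = 1
j = -42224/9461 (j = -42224*1/9461 = -42224/9461 ≈ -4.4630)
z(116)/33512 + j/(-25781) = 1/33512 - 42224/9461/(-25781) = 1*(1/33512) - 42224/9461*(-1/25781) = 1/33512 + 208/1201547 = 8172043/40266243064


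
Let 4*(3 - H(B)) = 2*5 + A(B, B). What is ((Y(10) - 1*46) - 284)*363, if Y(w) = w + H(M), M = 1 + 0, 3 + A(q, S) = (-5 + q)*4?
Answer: -457017/4 ≈ -1.1425e+5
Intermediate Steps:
A(q, S) = -23 + 4*q (A(q, S) = -3 + (-5 + q)*4 = -3 + (-20 + 4*q) = -23 + 4*q)
M = 1
H(B) = 25/4 - B (H(B) = 3 - (2*5 + (-23 + 4*B))/4 = 3 - (10 + (-23 + 4*B))/4 = 3 - (-13 + 4*B)/4 = 3 + (13/4 - B) = 25/4 - B)
Y(w) = 21/4 + w (Y(w) = w + (25/4 - 1*1) = w + (25/4 - 1) = w + 21/4 = 21/4 + w)
((Y(10) - 1*46) - 284)*363 = (((21/4 + 10) - 1*46) - 284)*363 = ((61/4 - 46) - 284)*363 = (-123/4 - 284)*363 = -1259/4*363 = -457017/4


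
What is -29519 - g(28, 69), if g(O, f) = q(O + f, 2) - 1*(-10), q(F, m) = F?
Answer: -29626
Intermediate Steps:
g(O, f) = 10 + O + f (g(O, f) = (O + f) - 1*(-10) = (O + f) + 10 = 10 + O + f)
-29519 - g(28, 69) = -29519 - (10 + 28 + 69) = -29519 - 1*107 = -29519 - 107 = -29626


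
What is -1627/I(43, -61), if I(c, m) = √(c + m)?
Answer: 1627*I*√2/6 ≈ 383.49*I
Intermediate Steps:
-1627/I(43, -61) = -1627/√(43 - 61) = -1627*(-I*√2/6) = -(-1627)*I*√2/6 = 1627*I*√2/6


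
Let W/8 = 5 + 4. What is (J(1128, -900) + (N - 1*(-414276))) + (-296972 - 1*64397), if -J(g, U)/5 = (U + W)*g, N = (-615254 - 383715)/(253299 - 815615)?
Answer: 2655722186301/562316 ≈ 4.7228e+6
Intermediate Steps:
W = 72 (W = 8*(5 + 4) = 8*9 = 72)
N = 998969/562316 (N = -998969/(-562316) = -998969*(-1/562316) = 998969/562316 ≈ 1.7765)
J(g, U) = -5*g*(72 + U) (J(g, U) = -5*(U + 72)*g = -5*(72 + U)*g = -5*g*(72 + U))
(J(1128, -900) + (N - 1*(-414276))) + (-296972 - 1*64397) = (-5*1128*(72 - 900) + (998969/562316 - 1*(-414276))) + (-296972 - 1*64397) = (-5*1128*(-828) + (998969/562316 + 414276)) + (-296972 - 64397) = (4669920 + 232955022185/562316) - 361369 = 2858925756905/562316 - 361369 = 2655722186301/562316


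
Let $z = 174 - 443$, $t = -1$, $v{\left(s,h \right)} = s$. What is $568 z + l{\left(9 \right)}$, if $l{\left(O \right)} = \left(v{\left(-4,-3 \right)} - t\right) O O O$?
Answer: $-154979$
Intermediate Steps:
$l{\left(O \right)} = - 3 O^{3}$ ($l{\left(O \right)} = \left(-4 - -1\right) O O O = \left(-4 + 1\right) O O^{2} = - 3 O O^{2} = - 3 O^{3}$)
$z = -269$ ($z = 174 - 443 = -269$)
$568 z + l{\left(9 \right)} = 568 \left(-269\right) - 3 \cdot 9^{3} = -152792 - 2187 = -154979$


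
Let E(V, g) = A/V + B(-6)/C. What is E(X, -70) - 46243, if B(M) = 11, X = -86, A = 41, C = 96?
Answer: -190892599/4128 ≈ -46243.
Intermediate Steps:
E(V, g) = 11/96 + 41/V (E(V, g) = 41/V + 11/96 = 11/96 + 41/V)
E(X, -70) - 46243 = (11/96 + 41/(-86)) - 46243 = (11/96 + 41*(-1/86)) - 46243 = (11/96 - 41/86) - 46243 = -1495/4128 - 46243 = -190892599/4128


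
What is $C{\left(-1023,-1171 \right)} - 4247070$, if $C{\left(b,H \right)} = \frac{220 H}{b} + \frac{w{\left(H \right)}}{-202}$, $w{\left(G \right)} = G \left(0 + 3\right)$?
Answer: $- \frac{79780399471}{18786} \approx -4.2468 \cdot 10^{6}$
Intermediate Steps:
$w{\left(G \right)} = 3 G$ ($w{\left(G \right)} = G 3 = 3 G$)
$C{\left(b,H \right)} = - \frac{3 H}{202} + \frac{220 H}{b}$ ($C{\left(b,H \right)} = \frac{220 H}{b} + \frac{3 H}{-202} = \frac{220 H}{b} + 3 H \left(- \frac{1}{202}\right) = \frac{220 H}{b} - \frac{3 H}{202} = - \frac{3 H}{202} + \frac{220 H}{b}$)
$C{\left(-1023,-1171 \right)} - 4247070 = \frac{1}{202} \left(-1171\right) \frac{1}{-1023} \left(44440 - -3069\right) - 4247070 = \frac{1}{202} \left(-1171\right) \left(- \frac{1}{1023}\right) \left(44440 + 3069\right) - 4247070 = \frac{1}{202} \left(-1171\right) \left(- \frac{1}{1023}\right) 47509 - 4247070 = \frac{5057549}{18786} - 4247070 = - \frac{79780399471}{18786}$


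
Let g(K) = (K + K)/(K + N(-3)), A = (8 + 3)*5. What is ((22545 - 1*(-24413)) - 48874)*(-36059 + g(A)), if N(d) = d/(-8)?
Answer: 30604760412/443 ≈ 6.9085e+7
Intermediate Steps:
N(d) = -d/8 (N(d) = d*(-⅛) = -d/8)
A = 55 (A = 11*5 = 55)
g(K) = 2*K/(3/8 + K) (g(K) = (K + K)/(K - ⅛*(-3)) = (2*K)/(K + 3/8) = (2*K)/(3/8 + K) = 2*K/(3/8 + K))
((22545 - 1*(-24413)) - 48874)*(-36059 + g(A)) = ((22545 - 1*(-24413)) - 48874)*(-36059 + 16*55/(3 + 8*55)) = ((22545 + 24413) - 48874)*(-36059 + 16*55/(3 + 440)) = (46958 - 48874)*(-36059 + 16*55/443) = -1916*(-36059 + 16*55*(1/443)) = -1916*(-36059 + 880/443) = -1916*(-15973257/443) = 30604760412/443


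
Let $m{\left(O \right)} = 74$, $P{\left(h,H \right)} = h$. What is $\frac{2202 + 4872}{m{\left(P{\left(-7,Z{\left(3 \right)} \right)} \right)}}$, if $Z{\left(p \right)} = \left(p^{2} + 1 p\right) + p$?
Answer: $\frac{3537}{37} \approx 95.595$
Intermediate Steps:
$Z{\left(p \right)} = p^{2} + 2 p$ ($Z{\left(p \right)} = \left(p^{2} + p\right) + p = \left(p + p^{2}\right) + p = p^{2} + 2 p$)
$\frac{2202 + 4872}{m{\left(P{\left(-7,Z{\left(3 \right)} \right)} \right)}} = \frac{2202 + 4872}{74} = 7074 \cdot \frac{1}{74} = \frac{3537}{37}$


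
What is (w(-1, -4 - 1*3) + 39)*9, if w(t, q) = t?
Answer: 342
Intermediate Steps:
(w(-1, -4 - 1*3) + 39)*9 = (-1 + 39)*9 = 38*9 = 342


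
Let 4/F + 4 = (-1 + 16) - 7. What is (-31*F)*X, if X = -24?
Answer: 744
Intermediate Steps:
F = 1 (F = 4/(-4 + ((-1 + 16) - 7)) = 4/(-4 + (15 - 7)) = 4/(-4 + 8) = 4/4 = 4*(¼) = 1)
(-31*F)*X = -31*1*(-24) = -31*(-24) = 744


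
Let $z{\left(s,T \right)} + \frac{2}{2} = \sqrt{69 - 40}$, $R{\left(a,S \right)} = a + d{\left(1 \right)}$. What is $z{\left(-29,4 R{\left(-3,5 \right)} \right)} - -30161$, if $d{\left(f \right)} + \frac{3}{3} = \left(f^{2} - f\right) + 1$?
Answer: $30160 + \sqrt{29} \approx 30165.0$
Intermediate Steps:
$d{\left(f \right)} = f^{2} - f$ ($d{\left(f \right)} = -1 + \left(\left(f^{2} - f\right) + 1\right) = -1 + \left(1 + f^{2} - f\right) = f^{2} - f$)
$R{\left(a,S \right)} = a$ ($R{\left(a,S \right)} = a + 1 \left(-1 + 1\right) = a + 1 \cdot 0 = a + 0 = a$)
$z{\left(s,T \right)} = -1 + \sqrt{29}$ ($z{\left(s,T \right)} = -1 + \sqrt{69 - 40} = -1 + \sqrt{29}$)
$z{\left(-29,4 R{\left(-3,5 \right)} \right)} - -30161 = \left(-1 + \sqrt{29}\right) - -30161 = \left(-1 + \sqrt{29}\right) + 30161 = 30160 + \sqrt{29}$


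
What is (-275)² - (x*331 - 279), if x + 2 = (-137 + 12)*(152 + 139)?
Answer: 12116691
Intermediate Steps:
x = -36377 (x = -2 + (-137 + 12)*(152 + 139) = -2 - 125*291 = -2 - 36375 = -36377)
(-275)² - (x*331 - 279) = (-275)² - (-36377*331 - 279) = 75625 - (-12040787 - 279) = 75625 - 1*(-12041066) = 75625 + 12041066 = 12116691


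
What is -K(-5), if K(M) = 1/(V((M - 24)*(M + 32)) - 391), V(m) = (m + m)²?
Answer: -1/2451965 ≈ -4.0784e-7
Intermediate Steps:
V(m) = 4*m² (V(m) = (2*m)² = 4*m²)
K(M) = 1/(-391 + 4*(-24 + M)²*(32 + M)²) (K(M) = 1/(4*((M - 24)*(M + 32))² - 391) = 1/(4*((-24 + M)*(32 + M))² - 391) = 1/(4*((-24 + M)²*(32 + M)²) - 391) = 1/(4*(-24 + M)²*(32 + M)² - 391) = 1/(-391 + 4*(-24 + M)²*(32 + M)²))
-K(-5) = -1/(-391 + 4*(-768 + (-5)² + 8*(-5))²) = -1/(-391 + 4*(-768 + 25 - 40)²) = -1/(-391 + 4*(-783)²) = -1/(-391 + 4*613089) = -1/(-391 + 2452356) = -1/2451965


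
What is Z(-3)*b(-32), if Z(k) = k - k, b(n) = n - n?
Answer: 0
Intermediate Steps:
b(n) = 0
Z(k) = 0
Z(-3)*b(-32) = 0*0 = 0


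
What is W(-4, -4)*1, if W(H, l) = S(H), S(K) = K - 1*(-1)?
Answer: -3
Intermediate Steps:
S(K) = 1 + K (S(K) = K + 1 = 1 + K)
W(H, l) = 1 + H
W(-4, -4)*1 = (1 - 4)*1 = -3*1 = -3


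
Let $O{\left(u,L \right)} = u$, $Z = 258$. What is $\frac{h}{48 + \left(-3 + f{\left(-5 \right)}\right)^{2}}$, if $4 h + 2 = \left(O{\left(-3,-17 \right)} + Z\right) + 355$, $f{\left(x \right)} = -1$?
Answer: $\frac{19}{8} \approx 2.375$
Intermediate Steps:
$h = 152$ ($h = - \frac{1}{2} + \frac{\left(-3 + 258\right) + 355}{4} = - \frac{1}{2} + \frac{255 + 355}{4} = - \frac{1}{2} + \frac{1}{4} \cdot 610 = - \frac{1}{2} + \frac{305}{2} = 152$)
$\frac{h}{48 + \left(-3 + f{\left(-5 \right)}\right)^{2}} = \frac{1}{48 + \left(-3 - 1\right)^{2}} \cdot 152 = \frac{1}{48 + \left(-4\right)^{2}} \cdot 152 = \frac{1}{48 + 16} \cdot 152 = \frac{1}{64} \cdot 152 = \frac{19}{8}$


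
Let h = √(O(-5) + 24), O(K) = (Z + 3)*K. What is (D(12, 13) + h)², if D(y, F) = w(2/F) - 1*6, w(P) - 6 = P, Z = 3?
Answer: -1010/169 + 4*I*√6/13 ≈ -5.9763 + 0.75369*I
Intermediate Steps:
w(P) = 6 + P
O(K) = 6*K (O(K) = (3 + 3)*K = 6*K)
D(y, F) = 2/F (D(y, F) = (6 + 2/F) - 1*6 = (6 + 2/F) - 6 = 2/F)
h = I*√6 (h = √(6*(-5) + 24) = √(-30 + 24) = √(-6) = I*√6 ≈ 2.4495*I)
(D(12, 13) + h)² = (2/13 + I*√6)²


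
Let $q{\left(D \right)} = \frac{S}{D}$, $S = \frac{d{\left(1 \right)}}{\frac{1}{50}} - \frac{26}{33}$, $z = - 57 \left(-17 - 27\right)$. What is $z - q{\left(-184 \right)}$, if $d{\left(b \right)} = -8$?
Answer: $\frac{7607675}{3036} \approx 2505.8$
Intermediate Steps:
$z = 2508$ ($z = \left(-57\right) \left(-44\right) = 2508$)
$S = - \frac{13226}{33}$ ($S = - \frac{8}{\frac{1}{50}} - \frac{26}{33} = - 8 \frac{1}{\frac{1}{50}} - \frac{26}{33} = \left(-8\right) 50 - \frac{26}{33} = -400 - \frac{26}{33} = - \frac{13226}{33} \approx -400.79$)
$q{\left(D \right)} = - \frac{13226}{33 D}$
$z - q{\left(-184 \right)} = 2508 - - \frac{13226}{33 \left(-184\right)} = 2508 - \left(- \frac{13226}{33}\right) \left(- \frac{1}{184}\right) = 2508 - \frac{6613}{3036} = \frac{7607675}{3036}$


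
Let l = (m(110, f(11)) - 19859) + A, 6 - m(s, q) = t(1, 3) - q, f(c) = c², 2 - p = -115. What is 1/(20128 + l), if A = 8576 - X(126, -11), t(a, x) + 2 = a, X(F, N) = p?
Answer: 1/8856 ≈ 0.00011292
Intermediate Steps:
p = 117 (p = 2 - 1*(-115) = 2 + 115 = 117)
X(F, N) = 117
t(a, x) = -2 + a
m(s, q) = 7 + q (m(s, q) = 6 - ((-2 + 1) - q) = 6 - (-1 - q) = 6 + (1 + q) = 7 + q)
A = 8459 (A = 8576 - 1*117 = 8576 - 117 = 8459)
l = -11272 (l = ((7 + 11²) - 19859) + 8459 = ((7 + 121) - 19859) + 8459 = (128 - 19859) + 8459 = -19731 + 8459 = -11272)
1/(20128 + l) = 1/(20128 - 11272) = 1/8856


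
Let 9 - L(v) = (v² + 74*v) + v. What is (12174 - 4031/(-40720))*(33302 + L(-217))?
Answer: 1237836089567/40720 ≈ 3.0399e+7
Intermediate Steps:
L(v) = 9 - v² - 75*v (L(v) = 9 - ((v² + 74*v) + v) = 9 - (v² + 75*v) = 9 + (-v² - 75*v) = 9 - v² - 75*v)
(12174 - 4031/(-40720))*(33302 + L(-217)) = (12174 - 4031/(-40720))*(33302 + (9 - 1*(-217)² - 75*(-217))) = (12174 - 4031*(-1/40720))*(33302 + (9 - 1*47089 + 16275)) = (12174 + 4031/40720)*(33302 + (9 - 47089 + 16275)) = 495729311*(33302 - 30805)/40720 = (495729311/40720)*2497 = 1237836089567/40720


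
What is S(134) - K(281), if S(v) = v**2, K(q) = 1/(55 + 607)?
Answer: 11886871/662 ≈ 17956.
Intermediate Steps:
K(q) = 1/662
S(134) - K(281) = 134**2 - 1*1/662 = 17956 - 1/662 = 11886871/662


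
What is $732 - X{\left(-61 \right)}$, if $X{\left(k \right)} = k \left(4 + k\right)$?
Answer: $-2745$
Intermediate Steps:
$732 - X{\left(-61 \right)} = 732 - - 61 \left(4 - 61\right) = 732 - \left(-61\right) \left(-57\right) = 732 - 3477 = -2745$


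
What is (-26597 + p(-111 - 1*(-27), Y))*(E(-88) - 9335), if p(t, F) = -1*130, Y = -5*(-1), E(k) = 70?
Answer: 247625655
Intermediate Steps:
Y = 5
p(t, F) = -130
(-26597 + p(-111 - 1*(-27), Y))*(E(-88) - 9335) = (-26597 - 130)*(70 - 9335) = -26727*(-9265) = 247625655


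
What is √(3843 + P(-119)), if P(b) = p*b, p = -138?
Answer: √20265 ≈ 142.36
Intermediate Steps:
P(b) = -138*b
√(3843 + P(-119)) = √(3843 - 138*(-119)) = √(3843 + 16422) = √20265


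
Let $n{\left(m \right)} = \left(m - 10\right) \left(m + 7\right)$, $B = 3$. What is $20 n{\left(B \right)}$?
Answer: $-1400$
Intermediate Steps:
$n{\left(m \right)} = \left(-10 + m\right) \left(7 + m\right)$
$20 n{\left(B \right)} = 20 \left(-70 + 3^{2} - 9\right) = 20 \left(-70 + 9 - 9\right) = 20 \left(-70\right) = -1400$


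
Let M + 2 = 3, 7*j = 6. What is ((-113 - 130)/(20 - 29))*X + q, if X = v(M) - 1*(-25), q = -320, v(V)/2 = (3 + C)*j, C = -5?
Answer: 1837/7 ≈ 262.43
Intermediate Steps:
j = 6/7 (j = (⅐)*6 = 6/7 ≈ 0.85714)
M = 1 (M = -2 + 3 = 1)
v(V) = -24/7 (v(V) = 2*((3 - 5)*(6/7)) = 2*(-2*6/7) = 2*(-12/7) = -24/7)
X = 151/7 (X = -24/7 - 1*(-25) = -24/7 + 25 = 151/7 ≈ 21.571)
((-113 - 130)/(20 - 29))*X + q = ((-113 - 130)/(20 - 29))*(151/7) - 320 = -243/(-9)*(151/7) - 320 = -243*(-⅑)*(151/7) - 320 = 27*(151/7) - 320 = 4077/7 - 320 = 1837/7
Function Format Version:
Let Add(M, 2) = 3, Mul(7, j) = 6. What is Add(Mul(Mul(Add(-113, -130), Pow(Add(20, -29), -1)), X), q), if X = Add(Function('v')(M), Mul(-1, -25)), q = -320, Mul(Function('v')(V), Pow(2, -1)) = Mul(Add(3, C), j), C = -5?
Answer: Rational(1837, 7) ≈ 262.43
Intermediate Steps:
j = Rational(6, 7) (j = Mul(Rational(1, 7), 6) = Rational(6, 7) ≈ 0.85714)
M = 1 (M = Add(-2, 3) = 1)
Function('v')(V) = Rational(-24, 7) (Function('v')(V) = Mul(2, Mul(Add(3, -5), Rational(6, 7))) = Mul(2, Mul(-2, Rational(6, 7))) = Mul(2, Rational(-12, 7)) = Rational(-24, 7))
X = Rational(151, 7) (X = Add(Rational(-24, 7), Mul(-1, -25)) = Add(Rational(-24, 7), 25) = Rational(151, 7) ≈ 21.571)
Add(Mul(Mul(Add(-113, -130), Pow(Add(20, -29), -1)), X), q) = Add(Mul(Mul(Add(-113, -130), Pow(Add(20, -29), -1)), Rational(151, 7)), -320) = Add(Mul(Mul(-243, Pow(-9, -1)), Rational(151, 7)), -320) = Add(Mul(Mul(-243, Rational(-1, 9)), Rational(151, 7)), -320) = Add(Mul(27, Rational(151, 7)), -320) = Add(Rational(4077, 7), -320) = Rational(1837, 7)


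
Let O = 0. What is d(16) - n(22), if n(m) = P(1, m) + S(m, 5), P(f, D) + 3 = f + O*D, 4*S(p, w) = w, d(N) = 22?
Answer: 91/4 ≈ 22.750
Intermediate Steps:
S(p, w) = w/4
P(f, D) = -3 + f (P(f, D) = -3 + (f + 0*D) = -3 + (f + 0) = -3 + f)
n(m) = -¾ (n(m) = (-3 + 1) + (¼)*5 = -2 + 5/4 = -¾)
d(16) - n(22) = 22 - 1*(-¾) = 22 + ¾ = 91/4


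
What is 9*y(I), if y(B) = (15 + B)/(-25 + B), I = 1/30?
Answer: -4059/749 ≈ -5.4192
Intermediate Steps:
I = 1/30 ≈ 0.033333
y(B) = (15 + B)/(-25 + B)
9*y(I) = 9*((15 + 1/30)/(-25 + 1/30)) = 9*((451/30)/(-749/30)) = 9*(-30/749*451/30) = 9*(-451/749) = -4059/749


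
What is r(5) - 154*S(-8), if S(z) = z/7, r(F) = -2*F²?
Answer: 126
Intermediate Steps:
S(z) = z/7 (S(z) = z*(⅐) = z/7)
r(5) - 154*S(-8) = -2*5² - 22*(-8) = -2*25 - 154*(-8/7) = -50 + 176 = 126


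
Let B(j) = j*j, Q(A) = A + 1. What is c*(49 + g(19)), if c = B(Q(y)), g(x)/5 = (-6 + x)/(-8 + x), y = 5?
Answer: 21744/11 ≈ 1976.7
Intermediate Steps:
g(x) = 5*(-6 + x)/(-8 + x) (g(x) = 5*((-6 + x)/(-8 + x)) = 5*(-6 + x)/(-8 + x))
Q(A) = 1 + A
B(j) = j²
c = 36 (c = (1 + 5)² = 6² = 36)
c*(49 + g(19)) = 36*(49 + 5*(-6 + 19)/(-8 + 19)) = 36*(49 + 5*13/11) = 36*(49 + 5*(1/11)*13) = 36*(49 + 65/11) = 36*(604/11) = 21744/11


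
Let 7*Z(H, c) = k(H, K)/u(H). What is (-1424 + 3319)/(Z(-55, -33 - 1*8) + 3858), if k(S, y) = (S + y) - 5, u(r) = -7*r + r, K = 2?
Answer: 2188725/4455961 ≈ 0.49119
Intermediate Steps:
u(r) = -6*r
k(S, y) = -5 + S + y
Z(H, c) = -(-3 + H)/(42*H) (Z(H, c) = ((-5 + H + 2)/((-6*H)))/7 = ((-3 + H)*(-1/(6*H)))/7 = (-(-3 + H)/(6*H))/7 = -(-3 + H)/(42*H))
(-1424 + 3319)/(Z(-55, -33 - 1*8) + 3858) = (-1424 + 3319)/((1/42)*(3 - 1*(-55))/(-55) + 3858) = 1895/((1/42)*(-1/55)*(3 + 55) + 3858) = 1895/((1/42)*(-1/55)*58 + 3858) = 1895/(-29/1155 + 3858) = 1895/(4455961/1155) = 1895*(1155/4455961) = 2188725/4455961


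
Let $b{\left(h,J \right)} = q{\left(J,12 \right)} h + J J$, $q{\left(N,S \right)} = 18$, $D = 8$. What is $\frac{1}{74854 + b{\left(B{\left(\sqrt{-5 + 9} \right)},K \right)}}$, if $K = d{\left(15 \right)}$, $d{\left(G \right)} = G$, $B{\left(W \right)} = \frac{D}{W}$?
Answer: $\frac{1}{75151} \approx 1.3307 \cdot 10^{-5}$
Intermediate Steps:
$B{\left(W \right)} = \frac{8}{W}$
$K = 15$
$b{\left(h,J \right)} = J^{2} + 18 h$ ($b{\left(h,J \right)} = 18 h + J J = 18 h + J^{2} = J^{2} + 18 h$)
$\frac{1}{74854 + b{\left(B{\left(\sqrt{-5 + 9} \right)},K \right)}} = \frac{1}{74854 + \left(15^{2} + 18 \frac{8}{\sqrt{-5 + 9}}\right)} = \frac{1}{74854 + \left(225 + 18 \frac{8}{\sqrt{4}}\right)} = \frac{1}{74854 + \left(225 + 18 \cdot \frac{8}{2}\right)} = \frac{1}{74854 + \left(225 + 18 \cdot 8 \cdot \frac{1}{2}\right)} = \frac{1}{74854 + \left(225 + 18 \cdot 4\right)} = \frac{1}{74854 + \left(225 + 72\right)} = \frac{1}{74854 + 297} = \frac{1}{75151}$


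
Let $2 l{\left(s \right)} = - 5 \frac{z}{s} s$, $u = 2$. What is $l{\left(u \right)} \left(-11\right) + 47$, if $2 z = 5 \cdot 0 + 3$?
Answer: $\frac{353}{4} \approx 88.25$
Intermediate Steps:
$z = \frac{3}{2}$ ($z = \frac{5 \cdot 0 + 3}{2} = \frac{0 + 3}{2} = \frac{1}{2} \cdot 3 = \frac{3}{2} \approx 1.5$)
$l{\left(s \right)} = - \frac{15}{4}$ ($l{\left(s \right)} = \frac{- 5 \frac{3}{2 s} s}{2} = \frac{- \frac{15}{2 s} s}{2} = \frac{1}{2} \left(- \frac{15}{2}\right) = - \frac{15}{4}$)
$l{\left(u \right)} \left(-11\right) + 47 = \left(- \frac{15}{4}\right) \left(-11\right) + 47 = \frac{165}{4} + 47 = \frac{353}{4}$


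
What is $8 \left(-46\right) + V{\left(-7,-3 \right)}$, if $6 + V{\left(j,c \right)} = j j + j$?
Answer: $-332$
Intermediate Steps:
$V{\left(j,c \right)} = -6 + j + j^{2}$ ($V{\left(j,c \right)} = -6 + \left(j j + j\right) = -6 + \left(j^{2} + j\right) = -6 + \left(j + j^{2}\right) = -6 + j + j^{2}$)
$8 \left(-46\right) + V{\left(-7,-3 \right)} = 8 \left(-46\right) - \left(13 - 49\right) = -368 - -36 = -368 + 36 = -332$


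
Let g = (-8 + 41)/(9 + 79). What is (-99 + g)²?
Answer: 622521/64 ≈ 9726.9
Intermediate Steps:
g = 3/8 (g = 33/88 = 33*(1/88) = 3/8 ≈ 0.37500)
(-99 + g)² = (-99 + 3/8)² = (-789/8)² = 622521/64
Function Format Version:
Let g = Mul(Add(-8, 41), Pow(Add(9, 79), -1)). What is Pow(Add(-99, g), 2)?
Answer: Rational(622521, 64) ≈ 9726.9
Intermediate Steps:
g = Rational(3, 8) (g = Mul(33, Pow(88, -1)) = Mul(33, Rational(1, 88)) = Rational(3, 8) ≈ 0.37500)
Pow(Add(-99, g), 2) = Pow(Add(-99, Rational(3, 8)), 2) = Pow(Rational(-789, 8), 2) = Rational(622521, 64)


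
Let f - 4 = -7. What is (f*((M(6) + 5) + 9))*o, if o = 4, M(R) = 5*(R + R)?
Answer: -888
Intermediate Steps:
M(R) = 10*R (M(R) = 5*(2*R) = 10*R)
f = -3 (f = 4 - 7 = -3)
(f*((M(6) + 5) + 9))*o = -3*((10*6 + 5) + 9)*4 = -3*((60 + 5) + 9)*4 = -3*(65 + 9)*4 = -3*74*4 = -222*4 = -888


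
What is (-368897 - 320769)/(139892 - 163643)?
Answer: 689666/23751 ≈ 29.037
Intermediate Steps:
(-368897 - 320769)/(139892 - 163643) = -689666/(-23751) = -689666*(-1/23751) = 689666/23751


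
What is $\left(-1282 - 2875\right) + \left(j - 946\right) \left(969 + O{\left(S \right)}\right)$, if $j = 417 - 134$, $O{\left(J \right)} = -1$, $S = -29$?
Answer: $-645941$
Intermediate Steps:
$j = 283$ ($j = 417 - 134 = 283$)
$\left(-1282 - 2875\right) + \left(j - 946\right) \left(969 + O{\left(S \right)}\right) = \left(-1282 - 2875\right) + \left(283 - 946\right) \left(969 - 1\right) = -4157 - 641784 = -645941$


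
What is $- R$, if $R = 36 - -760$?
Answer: $-796$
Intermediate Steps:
$R = 796$ ($R = 36 + 760 = 796$)
$- R = \left(-1\right) 796 = -796$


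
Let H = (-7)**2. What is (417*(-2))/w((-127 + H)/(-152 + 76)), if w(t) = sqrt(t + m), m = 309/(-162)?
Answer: 1251*I*sqrt(6441)/113 ≈ 888.5*I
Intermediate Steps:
H = 49
m = -103/54 (m = 309*(-1/162) = -103/54 ≈ -1.9074)
w(t) = sqrt(-103/54 + t) (w(t) = sqrt(t - 103/54) = sqrt(-103/54 + t))
(417*(-2))/w((-127 + H)/(-152 + 76)) = (417*(-2))/((sqrt(-618 + 324*((-127 + 49)/(-152 + 76)))/18)) = -834*18/sqrt(-618 + 324*(-78/(-76))) = -834*18/sqrt(-618 + 324*(-78*(-1/76))) = -834*18/sqrt(-618 + 324*(39/38)) = -834*18/sqrt(-618 + 6318/19) = -834*(-3*I*sqrt(6441)/226) = -(-1251)*I*sqrt(6441)/113 = 1251*I*sqrt(6441)/113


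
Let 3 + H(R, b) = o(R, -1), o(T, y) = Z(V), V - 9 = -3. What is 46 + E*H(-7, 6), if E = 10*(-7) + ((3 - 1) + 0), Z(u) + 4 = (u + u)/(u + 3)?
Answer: 1294/3 ≈ 431.33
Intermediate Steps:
V = 6 (V = 9 - 3 = 6)
Z(u) = -4 + 2*u/(3 + u) (Z(u) = -4 + (u + u)/(u + 3) = -4 + (2*u)/(3 + u) = -4 + 2*u/(3 + u))
o(T, y) = -8/3 (o(T, y) = 2*(-6 - 1*6)/(3 + 6) = 2*(-6 - 6)/9 = 2*(1/9)*(-12) = -8/3)
E = -68 (E = -70 + (2 + 0) = -70 + 2 = -68)
H(R, b) = -17/3 (H(R, b) = -3 - 8/3 = -17/3)
46 + E*H(-7, 6) = 46 - 68*(-17/3) = 46 + 1156/3 = 1294/3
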